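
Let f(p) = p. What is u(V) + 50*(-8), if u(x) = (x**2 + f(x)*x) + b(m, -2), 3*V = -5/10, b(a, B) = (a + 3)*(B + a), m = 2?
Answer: -7199/18 ≈ -399.94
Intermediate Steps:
b(a, B) = (3 + a)*(B + a)
V = -1/6 (V = (-5/10)/3 = (-5*1/10)/3 = (1/3)*(-1/2) = -1/6 ≈ -0.16667)
u(x) = 2*x**2 (u(x) = (x**2 + x*x) + (2**2 + 3*(-2) + 3*2 - 2*2) = (x**2 + x**2) + (4 - 6 + 6 - 4) = 2*x**2 + 0 = 2*x**2)
u(V) + 50*(-8) = 2*(-1/6)**2 + 50*(-8) = 2*(1/36) - 400 = 1/18 - 400 = -7199/18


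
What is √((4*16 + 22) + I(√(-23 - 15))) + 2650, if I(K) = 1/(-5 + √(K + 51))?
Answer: 2650 + √((429 - 86*√(51 + I*√38))/(5 - √(51 + I*√38))) ≈ 2659.3 - 0.0047995*I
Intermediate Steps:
I(K) = 1/(-5 + √(51 + K))
√((4*16 + 22) + I(√(-23 - 15))) + 2650 = √((4*16 + 22) + 1/(-5 + √(51 + √(-23 - 15)))) + 2650 = √((64 + 22) + 1/(-5 + √(51 + √(-38)))) + 2650 = √(86 + 1/(-5 + √(51 + I*√38))) + 2650 = 2650 + √(86 + 1/(-5 + √(51 + I*√38)))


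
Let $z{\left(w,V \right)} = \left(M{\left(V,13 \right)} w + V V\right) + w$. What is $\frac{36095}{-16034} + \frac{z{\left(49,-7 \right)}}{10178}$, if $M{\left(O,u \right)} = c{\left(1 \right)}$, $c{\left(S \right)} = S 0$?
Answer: $- \frac{26128827}{11656718} \approx -2.2415$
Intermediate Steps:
$c{\left(S \right)} = 0$
$M{\left(O,u \right)} = 0$
$z{\left(w,V \right)} = w + V^{2}$ ($z{\left(w,V \right)} = \left(0 w + V V\right) + w = \left(0 + V^{2}\right) + w = V^{2} + w = w + V^{2}$)
$\frac{36095}{-16034} + \frac{z{\left(49,-7 \right)}}{10178} = \frac{36095}{-16034} + \frac{49 + \left(-7\right)^{2}}{10178} = 36095 \left(- \frac{1}{16034}\right) + \left(49 + 49\right) \frac{1}{10178} = - \frac{36095}{16034} + 98 \cdot \frac{1}{10178} = - \frac{36095}{16034} + \frac{7}{727} = - \frac{26128827}{11656718}$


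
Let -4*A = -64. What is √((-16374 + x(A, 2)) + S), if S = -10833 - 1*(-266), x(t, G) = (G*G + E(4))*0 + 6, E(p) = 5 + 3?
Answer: I*√26935 ≈ 164.12*I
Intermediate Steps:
A = 16 (A = -¼*(-64) = 16)
E(p) = 8
x(t, G) = 6 (x(t, G) = (G*G + 8)*0 + 6 = (G² + 8)*0 + 6 = (8 + G²)*0 + 6 = 0 + 6 = 6)
S = -10567 (S = -10833 + 266 = -10567)
√((-16374 + x(A, 2)) + S) = √((-16374 + 6) - 10567) = √(-16368 - 10567) = √(-26935) = I*√26935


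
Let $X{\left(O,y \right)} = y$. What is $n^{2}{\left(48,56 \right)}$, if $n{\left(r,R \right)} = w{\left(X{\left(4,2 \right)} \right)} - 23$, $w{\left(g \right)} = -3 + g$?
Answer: $576$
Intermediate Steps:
$n{\left(r,R \right)} = -24$ ($n{\left(r,R \right)} = \left(-3 + 2\right) - 23 = -1 - 23 = -24$)
$n^{2}{\left(48,56 \right)} = \left(-24\right)^{2} = 576$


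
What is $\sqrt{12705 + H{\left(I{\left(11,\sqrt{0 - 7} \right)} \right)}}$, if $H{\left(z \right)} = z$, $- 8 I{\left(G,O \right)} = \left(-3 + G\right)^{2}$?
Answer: $\sqrt{12697} \approx 112.68$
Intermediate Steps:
$I{\left(G,O \right)} = - \frac{\left(-3 + G\right)^{2}}{8}$
$\sqrt{12705 + H{\left(I{\left(11,\sqrt{0 - 7} \right)} \right)}} = \sqrt{12705 - \frac{\left(-3 + 11\right)^{2}}{8}} = \sqrt{12705 - \frac{8^{2}}{8}} = \sqrt{12705 - 8} = \sqrt{12697}$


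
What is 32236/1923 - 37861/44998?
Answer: 1377748825/86531154 ≈ 15.922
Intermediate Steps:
32236/1923 - 37861/44998 = 1377748825/86531154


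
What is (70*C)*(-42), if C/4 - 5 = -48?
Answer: 505680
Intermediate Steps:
C = -172 (C = 20 + 4*(-48) = 20 - 192 = -172)
(70*C)*(-42) = (70*(-172))*(-42) = -12040*(-42) = 505680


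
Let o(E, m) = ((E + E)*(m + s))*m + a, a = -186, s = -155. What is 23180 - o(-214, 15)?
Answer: -875434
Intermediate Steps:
o(E, m) = -186 + 2*E*m*(-155 + m) (o(E, m) = ((E + E)*(m - 155))*m - 186 = ((2*E)*(-155 + m))*m - 186 = (2*E*(-155 + m))*m - 186 = 2*E*m*(-155 + m) - 186 = -186 + 2*E*m*(-155 + m))
23180 - o(-214, 15) = 23180 - (-186 - 310*(-214)*15 + 2*(-214)*15**2) = 23180 - (-186 + 995100 + 2*(-214)*225) = 23180 - (-186 + 995100 - 96300) = 23180 - 1*898614 = 23180 - 898614 = -875434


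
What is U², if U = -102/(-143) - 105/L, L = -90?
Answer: 2601769/736164 ≈ 3.5342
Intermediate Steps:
U = 1613/858 (U = -102/(-143) - 105/(-90) = -102*(-1/143) - 105*(-1/90) = 102/143 + 7/6 = 1613/858 ≈ 1.8800)
U² = (1613/858)² = 2601769/736164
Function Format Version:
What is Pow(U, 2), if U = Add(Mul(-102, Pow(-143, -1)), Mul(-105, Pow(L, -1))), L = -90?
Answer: Rational(2601769, 736164) ≈ 3.5342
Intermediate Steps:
U = Rational(1613, 858) (U = Add(Mul(-102, Pow(-143, -1)), Mul(-105, Pow(-90, -1))) = Add(Mul(-102, Rational(-1, 143)), Mul(-105, Rational(-1, 90))) = Add(Rational(102, 143), Rational(7, 6)) = Rational(1613, 858) ≈ 1.8800)
Pow(U, 2) = Pow(Rational(1613, 858), 2) = Rational(2601769, 736164)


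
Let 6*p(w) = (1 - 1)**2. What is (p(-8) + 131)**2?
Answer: 17161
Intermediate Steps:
p(w) = 0 (p(w) = (1 - 1)**2/6 = (1/6)*0**2 = (1/6)*0 = 0)
(p(-8) + 131)**2 = (0 + 131)**2 = 131**2 = 17161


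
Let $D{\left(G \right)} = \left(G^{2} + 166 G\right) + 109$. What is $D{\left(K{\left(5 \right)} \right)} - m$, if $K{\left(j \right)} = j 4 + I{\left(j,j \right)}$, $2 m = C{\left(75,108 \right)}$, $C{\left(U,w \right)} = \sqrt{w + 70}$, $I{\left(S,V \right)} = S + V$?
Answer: $5989 - \frac{\sqrt{178}}{2} \approx 5982.3$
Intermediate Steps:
$C{\left(U,w \right)} = \sqrt{70 + w}$
$m = \frac{\sqrt{178}}{2}$ ($m = \frac{\sqrt{70 + 108}}{2} = \frac{\sqrt{178}}{2} \approx 6.6708$)
$K{\left(j \right)} = 6 j$ ($K{\left(j \right)} = j 4 + \left(j + j\right) = 4 j + 2 j = 6 j$)
$D{\left(G \right)} = 109 + G^{2} + 166 G$
$D{\left(K{\left(5 \right)} \right)} - m = \left(109 + \left(6 \cdot 5\right)^{2} + 166 \cdot 6 \cdot 5\right) - \frac{\sqrt{178}}{2} = \left(109 + 30^{2} + 166 \cdot 30\right) - \frac{\sqrt{178}}{2} = \left(109 + 900 + 4980\right) - \frac{\sqrt{178}}{2} = 5989 - \frac{\sqrt{178}}{2}$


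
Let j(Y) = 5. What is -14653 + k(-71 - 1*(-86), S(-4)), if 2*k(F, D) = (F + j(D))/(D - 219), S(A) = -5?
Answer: -1641141/112 ≈ -14653.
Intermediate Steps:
k(F, D) = (5 + F)/(2*(-219 + D)) (k(F, D) = ((F + 5)/(D - 219))/2 = ((5 + F)/(-219 + D))/2 = (5 + F)/(2*(-219 + D)))
-14653 + k(-71 - 1*(-86), S(-4)) = -14653 + (5 + (-71 - 1*(-86)))/(2*(-219 - 5)) = -14653 + (1/2)*(5 + (-71 + 86))/(-224) = -14653 + (1/2)*(-1/224)*(5 + 15) = -14653 + (1/2)*(-1/224)*20 = -14653 - 5/112 = -1641141/112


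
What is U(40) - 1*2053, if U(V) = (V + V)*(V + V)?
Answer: 4347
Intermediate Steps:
U(V) = 4*V**2 (U(V) = (2*V)*(2*V) = 4*V**2)
U(40) - 1*2053 = 4*40**2 - 1*2053 = 4*1600 - 2053 = 6400 - 2053 = 4347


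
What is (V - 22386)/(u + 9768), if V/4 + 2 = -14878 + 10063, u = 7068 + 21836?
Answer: -20827/19336 ≈ -1.0771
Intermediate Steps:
u = 28904
V = -19268 (V = -8 + 4*(-14878 + 10063) = -8 + 4*(-4815) = -8 - 19260 = -19268)
(V - 22386)/(u + 9768) = (-19268 - 22386)/(28904 + 9768) = -41654/38672 = -41654*1/38672 = -20827/19336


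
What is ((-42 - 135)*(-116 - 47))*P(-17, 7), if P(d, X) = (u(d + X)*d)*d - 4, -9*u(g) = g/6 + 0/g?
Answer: 12857929/9 ≈ 1.4287e+6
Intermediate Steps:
u(g) = -g/54 (u(g) = -(g/6 + 0/g)/9 = -(g*(1/6) + 0)/9 = -(g/6 + 0)/9 = -g/54)
P(d, X) = -4 + d**2*(-X/54 - d/54) (P(d, X) = ((-(d + X)/54)*d)*d - 4 = ((-(X + d)/54)*d)*d - 4 = ((-X/54 - d/54)*d)*d - 4 = (d*(-X/54 - d/54))*d - 4 = d**2*(-X/54 - d/54) - 4 = -4 + d**2*(-X/54 - d/54))
((-42 - 135)*(-116 - 47))*P(-17, 7) = ((-42 - 135)*(-116 - 47))*(-4 - 1/54*(-17)**2*(7 - 17)) = (-177*(-163))*(-4 - 1/54*289*(-10)) = 28851*(-4 + 1445/27) = 28851*(1337/27) = 12857929/9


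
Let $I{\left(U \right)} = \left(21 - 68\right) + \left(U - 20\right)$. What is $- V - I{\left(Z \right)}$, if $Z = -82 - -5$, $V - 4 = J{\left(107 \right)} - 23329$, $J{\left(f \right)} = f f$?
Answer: $12020$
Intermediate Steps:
$J{\left(f \right)} = f^{2}$
$V = -11876$ ($V = 4 - \left(23329 - 107^{2}\right) = 4 + \left(11449 - 23329\right) = 4 - 11880 = -11876$)
$Z = -77$ ($Z = -82 + 5 = -77$)
$I{\left(U \right)} = -67 + U$ ($I{\left(U \right)} = -47 + \left(-20 + U\right) = -67 + U$)
$- V - I{\left(Z \right)} = \left(-1\right) \left(-11876\right) - \left(-67 - 77\right) = 11876 - -144 = 11876 + 144 = 12020$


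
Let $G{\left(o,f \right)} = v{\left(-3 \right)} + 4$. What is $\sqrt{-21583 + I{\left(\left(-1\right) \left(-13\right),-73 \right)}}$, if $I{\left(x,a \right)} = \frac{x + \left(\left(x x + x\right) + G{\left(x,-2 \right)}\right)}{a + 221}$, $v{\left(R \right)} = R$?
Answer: $\frac{i \sqrt{29545314}}{37} \approx 146.91 i$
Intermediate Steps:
$G{\left(o,f \right)} = 1$ ($G{\left(o,f \right)} = -3 + 4 = 1$)
$I{\left(x,a \right)} = \frac{1 + x^{2} + 2 x}{221 + a}$ ($I{\left(x,a \right)} = \frac{x + \left(\left(x x + x\right) + 1\right)}{a + 221} = \frac{x + \left(\left(x^{2} + x\right) + 1\right)}{221 + a} = \frac{x + \left(\left(x + x^{2}\right) + 1\right)}{221 + a} = \frac{x + \left(1 + x + x^{2}\right)}{221 + a} = \frac{1 + x^{2} + 2 x}{221 + a}$)
$\sqrt{-21583 + I{\left(\left(-1\right) \left(-13\right),-73 \right)}} = \sqrt{-21583 + \frac{1 + \left(\left(-1\right) \left(-13\right)\right)^{2} + 2 \left(\left(-1\right) \left(-13\right)\right)}{221 - 73}} = \sqrt{-21583 + \frac{1 + 13^{2} + 2 \cdot 13}{148}} = \sqrt{-21583 + \frac{1 + 169 + 26}{148}} = \sqrt{-21583 + \frac{1}{148} \cdot 196} = \sqrt{-21583 + \frac{49}{37}} = \sqrt{- \frac{798522}{37}} = \frac{i \sqrt{29545314}}{37}$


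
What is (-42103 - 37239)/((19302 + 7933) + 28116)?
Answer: -79342/55351 ≈ -1.4334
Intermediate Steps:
(-42103 - 37239)/((19302 + 7933) + 28116) = -79342/(27235 + 28116) = -79342/55351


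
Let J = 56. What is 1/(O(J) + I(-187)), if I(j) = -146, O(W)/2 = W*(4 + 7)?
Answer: 1/1086 ≈ 0.00092081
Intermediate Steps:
O(W) = 22*W (O(W) = 2*(W*(4 + 7)) = 2*(W*11) = 2*(11*W) = 22*W)
1/(O(J) + I(-187)) = 1/(22*56 - 146) = 1/(1232 - 146) = 1/1086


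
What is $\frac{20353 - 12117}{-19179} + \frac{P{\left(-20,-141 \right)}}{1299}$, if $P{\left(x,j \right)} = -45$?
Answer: $- \frac{3853873}{8304507} \approx -0.46407$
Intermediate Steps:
$\frac{20353 - 12117}{-19179} + \frac{P{\left(-20,-141 \right)}}{1299} = \frac{20353 - 12117}{-19179} - \frac{45}{1299} = \left(20353 - 12117\right) \left(- \frac{1}{19179}\right) - \frac{15}{433} = 8236 \left(- \frac{1}{19179}\right) - \frac{15}{433} = - \frac{8236}{19179} - \frac{15}{433} = - \frac{3853873}{8304507}$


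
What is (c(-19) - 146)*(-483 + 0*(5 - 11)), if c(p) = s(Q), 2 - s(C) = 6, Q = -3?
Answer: 72450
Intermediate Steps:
s(C) = -4 (s(C) = 2 - 1*6 = 2 - 6 = -4)
c(p) = -4
(c(-19) - 146)*(-483 + 0*(5 - 11)) = (-4 - 146)*(-483 + 0*(5 - 11)) = -150*(-483 + 0*(-6)) = -150*(-483 + 0) = -150*(-483) = 72450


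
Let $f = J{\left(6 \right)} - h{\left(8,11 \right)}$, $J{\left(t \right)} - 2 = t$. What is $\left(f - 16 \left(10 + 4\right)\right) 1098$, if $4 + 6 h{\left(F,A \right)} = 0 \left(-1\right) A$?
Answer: $-236436$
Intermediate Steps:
$h{\left(F,A \right)} = - \frac{2}{3}$ ($h{\left(F,A \right)} = - \frac{2}{3} + \frac{0 \left(-1\right) A}{6} = - \frac{2}{3} + \frac{0 A}{6} = - \frac{2}{3} + \frac{1}{6} \cdot 0 = - \frac{2}{3} + 0 = - \frac{2}{3}$)
$J{\left(t \right)} = 2 + t$
$f = \frac{26}{3}$ ($f = \left(2 + 6\right) - - \frac{2}{3} = 8 + \frac{2}{3} = \frac{26}{3} \approx 8.6667$)
$\left(f - 16 \left(10 + 4\right)\right) 1098 = \left(\frac{26}{3} - 16 \left(10 + 4\right)\right) 1098 = \left(\frac{26}{3} - 224\right) 1098 = \left(- \frac{646}{3}\right) 1098 = -236436$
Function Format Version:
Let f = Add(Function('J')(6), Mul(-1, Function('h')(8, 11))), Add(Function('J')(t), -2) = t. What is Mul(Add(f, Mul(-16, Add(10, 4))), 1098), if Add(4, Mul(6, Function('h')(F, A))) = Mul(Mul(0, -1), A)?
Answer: -236436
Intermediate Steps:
Function('h')(F, A) = Rational(-2, 3) (Function('h')(F, A) = Add(Rational(-2, 3), Mul(Rational(1, 6), Mul(Mul(0, -1), A))) = Add(Rational(-2, 3), Mul(Rational(1, 6), Mul(0, A))) = Add(Rational(-2, 3), Mul(Rational(1, 6), 0)) = Add(Rational(-2, 3), 0) = Rational(-2, 3))
Function('J')(t) = Add(2, t)
f = Rational(26, 3) (f = Add(Add(2, 6), Mul(-1, Rational(-2, 3))) = Add(8, Rational(2, 3)) = Rational(26, 3) ≈ 8.6667)
Mul(Add(f, Mul(-16, Add(10, 4))), 1098) = Mul(Add(Rational(26, 3), Mul(-16, Add(10, 4))), 1098) = Mul(Add(Rational(26, 3), Mul(-16, 14)), 1098) = Mul(Add(Rational(26, 3), -224), 1098) = Mul(Rational(-646, 3), 1098) = -236436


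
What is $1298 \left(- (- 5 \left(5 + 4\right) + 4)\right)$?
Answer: $53218$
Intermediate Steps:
$1298 \left(- (- 5 \left(5 + 4\right) + 4)\right) = 1298 \left(- (\left(-5\right) 9 + 4)\right) = 1298 \left(- (-45 + 4)\right) = 1298 \left(\left(-1\right) \left(-41\right)\right) = 1298 \cdot 41 = 53218$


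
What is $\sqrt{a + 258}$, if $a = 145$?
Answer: $\sqrt{403} \approx 20.075$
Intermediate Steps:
$\sqrt{a + 258} = \sqrt{145 + 258} = \sqrt{403}$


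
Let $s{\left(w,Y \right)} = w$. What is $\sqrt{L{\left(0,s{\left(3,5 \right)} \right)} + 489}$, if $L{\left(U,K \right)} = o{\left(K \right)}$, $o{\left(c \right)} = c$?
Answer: $2 \sqrt{123} \approx 22.181$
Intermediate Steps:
$L{\left(U,K \right)} = K$
$\sqrt{L{\left(0,s{\left(3,5 \right)} \right)} + 489} = \sqrt{3 + 489} = \sqrt{492} = 2 \sqrt{123}$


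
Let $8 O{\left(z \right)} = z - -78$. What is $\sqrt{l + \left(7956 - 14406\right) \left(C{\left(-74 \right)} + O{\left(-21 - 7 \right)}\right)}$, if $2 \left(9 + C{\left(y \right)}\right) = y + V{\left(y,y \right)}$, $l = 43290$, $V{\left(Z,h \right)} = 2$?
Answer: $\frac{\sqrt{1172910}}{2} \approx 541.5$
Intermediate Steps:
$C{\left(y \right)} = -8 + \frac{y}{2}$ ($C{\left(y \right)} = -9 + \frac{y + 2}{2} = -9 + \frac{2 + y}{2} = -9 + \left(1 + \frac{y}{2}\right) = -8 + \frac{y}{2}$)
$O{\left(z \right)} = \frac{39}{4} + \frac{z}{8}$ ($O{\left(z \right)} = \frac{z - -78}{8} = \frac{z + 78}{8} = \frac{78 + z}{8} = \frac{39}{4} + \frac{z}{8}$)
$\sqrt{l + \left(7956 - 14406\right) \left(C{\left(-74 \right)} + O{\left(-21 - 7 \right)}\right)} = \sqrt{43290 + \left(7956 - 14406\right) \left(\left(-8 + \frac{1}{2} \left(-74\right)\right) + \left(\frac{39}{4} + \frac{-21 - 7}{8}\right)\right)} = \sqrt{43290 - 6450 \left(\left(-8 - 37\right) + \left(\frac{39}{4} + \frac{1}{8} \left(-28\right)\right)\right)} = \sqrt{43290 - 6450 \left(-45 + \left(\frac{39}{4} - \frac{7}{2}\right)\right)} = \sqrt{43290 - 6450 \left(-45 + \frac{25}{4}\right)} = \sqrt{43290 - - \frac{499875}{2}} = \sqrt{43290 + \frac{499875}{2}} = \sqrt{\frac{586455}{2}} = \frac{\sqrt{1172910}}{2}$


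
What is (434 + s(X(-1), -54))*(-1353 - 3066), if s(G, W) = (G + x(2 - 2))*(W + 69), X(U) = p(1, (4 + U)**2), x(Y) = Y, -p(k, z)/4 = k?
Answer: -1652706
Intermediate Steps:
p(k, z) = -4*k
X(U) = -4 (X(U) = -4*1 = -4)
s(G, W) = G*(69 + W) (s(G, W) = (G + (2 - 2))*(W + 69) = (G + 0)*(69 + W) = G*(69 + W))
(434 + s(X(-1), -54))*(-1353 - 3066) = (434 - 4*(69 - 54))*(-1353 - 3066) = (434 - 4*15)*(-4419) = (434 - 60)*(-4419) = 374*(-4419) = -1652706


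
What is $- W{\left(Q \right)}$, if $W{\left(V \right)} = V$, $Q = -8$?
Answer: $8$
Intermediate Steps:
$- W{\left(Q \right)} = \left(-1\right) \left(-8\right) = 8$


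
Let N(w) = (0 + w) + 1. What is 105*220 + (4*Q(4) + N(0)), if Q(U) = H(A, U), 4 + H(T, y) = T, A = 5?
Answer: 23105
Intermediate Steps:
N(w) = 1 + w (N(w) = w + 1 = 1 + w)
H(T, y) = -4 + T
Q(U) = 1 (Q(U) = -4 + 5 = 1)
105*220 + (4*Q(4) + N(0)) = 105*220 + (4*1 + (1 + 0)) = 23100 + (4 + 1) = 23100 + 5 = 23105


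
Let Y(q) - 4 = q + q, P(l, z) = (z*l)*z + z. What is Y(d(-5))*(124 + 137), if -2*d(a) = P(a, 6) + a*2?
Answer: 49068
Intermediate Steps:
P(l, z) = z + l*z² (P(l, z) = (l*z)*z + z = l*z² + z = z + l*z²)
d(a) = -3 - 19*a (d(a) = -(6*(1 + a*6) + a*2)/2 = -(6*(1 + 6*a) + 2*a)/2 = -((6 + 36*a) + 2*a)/2 = -(6 + 38*a)/2 = -3 - 19*a)
Y(q) = 4 + 2*q (Y(q) = 4 + (q + q) = 4 + 2*q)
Y(d(-5))*(124 + 137) = (4 + 2*(-3 - 19*(-5)))*(124 + 137) = (4 + 2*(-3 + 95))*261 = (4 + 2*92)*261 = (4 + 184)*261 = 188*261 = 49068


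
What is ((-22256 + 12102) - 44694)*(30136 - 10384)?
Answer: -1083357696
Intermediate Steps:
((-22256 + 12102) - 44694)*(30136 - 10384) = (-10154 - 44694)*19752 = -54848*19752 = -1083357696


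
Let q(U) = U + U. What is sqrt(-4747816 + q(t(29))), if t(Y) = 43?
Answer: I*sqrt(4747730) ≈ 2178.9*I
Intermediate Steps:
q(U) = 2*U
sqrt(-4747816 + q(t(29))) = sqrt(-4747816 + 2*43) = sqrt(-4747816 + 86) = sqrt(-4747730) = I*sqrt(4747730)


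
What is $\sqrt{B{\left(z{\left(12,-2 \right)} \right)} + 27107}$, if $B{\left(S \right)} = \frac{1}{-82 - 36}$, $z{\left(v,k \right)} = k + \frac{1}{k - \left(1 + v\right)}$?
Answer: $\frac{5 \sqrt{15097510}}{118} \approx 164.64$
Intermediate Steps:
$z{\left(v,k \right)} = k + \frac{1}{-1 + k - v}$
$B{\left(S \right)} = - \frac{1}{118}$ ($B{\left(S \right)} = \frac{1}{-118} = - \frac{1}{118}$)
$\sqrt{B{\left(z{\left(12,-2 \right)} \right)} + 27107} = \sqrt{- \frac{1}{118} + 27107} = \sqrt{\frac{3198625}{118}} = \frac{5 \sqrt{15097510}}{118}$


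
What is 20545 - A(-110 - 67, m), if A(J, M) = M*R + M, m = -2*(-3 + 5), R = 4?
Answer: 20565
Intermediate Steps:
m = -4 (m = -2*2 = -4)
A(J, M) = 5*M (A(J, M) = M*4 + M = 4*M + M = 5*M)
20545 - A(-110 - 67, m) = 20545 - 5*(-4) = 20545 - 1*(-20) = 20545 + 20 = 20565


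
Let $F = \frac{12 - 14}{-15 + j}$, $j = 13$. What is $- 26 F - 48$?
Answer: $-74$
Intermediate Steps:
$F = 1$ ($F = \frac{12 - 14}{-15 + 13} = - \frac{2}{-2} = \left(-2\right) \left(- \frac{1}{2}\right) = 1$)
$- 26 F - 48 = \left(-26\right) 1 - 48 = -26 - 48 = -74$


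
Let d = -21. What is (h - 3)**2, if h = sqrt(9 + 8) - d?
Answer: (18 + sqrt(17))**2 ≈ 489.43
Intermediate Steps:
h = 21 + sqrt(17) (h = sqrt(9 + 8) - 1*(-21) = sqrt(17) + 21 = 21 + sqrt(17) ≈ 25.123)
(h - 3)**2 = ((21 + sqrt(17)) - 3)**2 = (18 + sqrt(17))**2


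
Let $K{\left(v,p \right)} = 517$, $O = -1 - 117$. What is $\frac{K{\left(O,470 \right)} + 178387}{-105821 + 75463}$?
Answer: $- \frac{89452}{15179} \approx -5.8931$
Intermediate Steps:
$O = -118$ ($O = -1 - 117 = -118$)
$\frac{K{\left(O,470 \right)} + 178387}{-105821 + 75463} = \frac{517 + 178387}{-105821 + 75463} = \frac{178904}{-30358} = 178904 \left(- \frac{1}{30358}\right) = - \frac{89452}{15179}$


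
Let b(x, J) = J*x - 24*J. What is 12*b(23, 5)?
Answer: -60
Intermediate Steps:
b(x, J) = -24*J + J*x
12*b(23, 5) = 12*(5*(-24 + 23)) = 12*(5*(-1)) = 12*(-5) = -60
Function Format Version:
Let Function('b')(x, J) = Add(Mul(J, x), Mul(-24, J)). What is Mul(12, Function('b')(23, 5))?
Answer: -60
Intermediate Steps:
Function('b')(x, J) = Add(Mul(-24, J), Mul(J, x))
Mul(12, Function('b')(23, 5)) = Mul(12, Mul(5, Add(-24, 23))) = Mul(12, Mul(5, -1)) = Mul(12, -5) = -60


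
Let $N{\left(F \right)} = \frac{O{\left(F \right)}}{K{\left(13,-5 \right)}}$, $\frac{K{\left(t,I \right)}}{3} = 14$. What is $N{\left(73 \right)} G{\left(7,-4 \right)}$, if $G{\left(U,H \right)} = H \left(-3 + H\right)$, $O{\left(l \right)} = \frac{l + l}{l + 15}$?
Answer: $\frac{73}{66} \approx 1.1061$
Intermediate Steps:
$K{\left(t,I \right)} = 42$ ($K{\left(t,I \right)} = 3 \cdot 14 = 42$)
$O{\left(l \right)} = \frac{2 l}{15 + l}$
$N{\left(F \right)} = \frac{F}{21 \left(15 + F\right)}$ ($N{\left(F \right)} = \frac{2 F \frac{1}{15 + F}}{42} = \frac{2 F}{15 + F} \frac{1}{42} = \frac{F}{21 \left(15 + F\right)}$)
$N{\left(73 \right)} G{\left(7,-4 \right)} = \frac{1}{21} \cdot 73 \frac{1}{15 + 73} \left(- 4 \left(-3 - 4\right)\right) = \frac{1}{21} \cdot 73 \cdot \frac{1}{88} \left(\left(-4\right) \left(-7\right)\right) = \frac{1}{21} \cdot 73 \cdot \frac{1}{88} \cdot 28 = \frac{73}{1848} \cdot 28 = \frac{73}{66}$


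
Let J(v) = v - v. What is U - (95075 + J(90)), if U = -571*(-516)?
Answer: 199561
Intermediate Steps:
J(v) = 0
U = 294636
U - (95075 + J(90)) = 294636 - (95075 + 0) = 294636 - 1*95075 = 294636 - 95075 = 199561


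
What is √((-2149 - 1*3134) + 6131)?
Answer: 4*√53 ≈ 29.120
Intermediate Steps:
√((-2149 - 1*3134) + 6131) = √((-2149 - 3134) + 6131) = √(-5283 + 6131) = √848 = 4*√53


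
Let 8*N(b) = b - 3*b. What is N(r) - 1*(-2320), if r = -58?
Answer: 4669/2 ≈ 2334.5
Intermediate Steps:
N(b) = -b/4 (N(b) = (b - 3*b)/8 = (-2*b)/8 = -b/4)
N(r) - 1*(-2320) = -1/4*(-58) - 1*(-2320) = 29/2 + 2320 = 4669/2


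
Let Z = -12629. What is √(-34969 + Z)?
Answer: I*√47598 ≈ 218.17*I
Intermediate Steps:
√(-34969 + Z) = √(-34969 - 12629) = √(-47598) = I*√47598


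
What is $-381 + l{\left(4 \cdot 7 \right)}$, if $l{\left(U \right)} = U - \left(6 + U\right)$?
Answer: $-387$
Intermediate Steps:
$l{\left(U \right)} = -6$
$-381 + l{\left(4 \cdot 7 \right)} = -381 - 6 = -387$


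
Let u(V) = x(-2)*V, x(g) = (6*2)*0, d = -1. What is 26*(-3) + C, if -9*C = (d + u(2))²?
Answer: -703/9 ≈ -78.111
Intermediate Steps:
x(g) = 0 (x(g) = 12*0 = 0)
u(V) = 0 (u(V) = 0*V = 0)
C = -⅑ (C = -(-1 + 0)²/9 = -⅑*(-1)² = -⅑*1 = -⅑ ≈ -0.11111)
26*(-3) + C = 26*(-3) - ⅑ = -78 - ⅑ = -703/9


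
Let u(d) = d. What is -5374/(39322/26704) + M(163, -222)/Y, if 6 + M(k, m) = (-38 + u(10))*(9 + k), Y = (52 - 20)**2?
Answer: -36785270447/10066432 ≈ -3654.3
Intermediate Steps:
Y = 1024 (Y = 32**2 = 1024)
M(k, m) = -258 - 28*k (M(k, m) = -6 + (-38 + 10)*(9 + k) = -6 - 28*(9 + k) = -6 + (-252 - 28*k) = -258 - 28*k)
-5374/(39322/26704) + M(163, -222)/Y = -5374/(39322/26704) + (-258 - 28*163)/1024 = -5374/(39322*(1/26704)) + (-258 - 4564)*(1/1024) = -5374/19661/13352 - 4822*1/1024 = -5374*13352/19661 - 2411/512 = -71753648/19661 - 2411/512 = -36785270447/10066432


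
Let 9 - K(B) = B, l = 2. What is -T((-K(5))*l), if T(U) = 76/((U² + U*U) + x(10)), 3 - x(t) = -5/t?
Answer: -152/263 ≈ -0.57795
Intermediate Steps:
K(B) = 9 - B
x(t) = 3 + 5/t (x(t) = 3 - (-5)/t = 3 + 5/t)
T(U) = 76/(7/2 + 2*U²) (T(U) = 76/((U² + U*U) + (3 + 5/10)) = 76/((U² + U²) + (3 + 5*(⅒))) = 76/(2*U² + (3 + ½)) = 76/(2*U² + 7/2) = 76/(7/2 + 2*U²))
-T((-K(5))*l) = -152/(7 + 4*(-(9 - 1*5)*2)²) = -152/(7 + 4*(-(9 - 5)*2)²) = -152/(7 + 4*(-1*4*2)²) = -152/(7 + 4*(-4*2)²) = -152/(7 + 4*(-8)²) = -152/(7 + 4*64) = -152/(7 + 256) = -152/263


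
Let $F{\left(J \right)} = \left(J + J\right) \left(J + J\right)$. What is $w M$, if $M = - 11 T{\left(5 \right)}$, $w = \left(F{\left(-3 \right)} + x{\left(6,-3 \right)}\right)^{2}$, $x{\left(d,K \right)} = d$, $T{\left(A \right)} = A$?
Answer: $-97020$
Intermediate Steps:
$F{\left(J \right)} = 4 J^{2}$ ($F{\left(J \right)} = 2 J 2 J = 4 J^{2}$)
$w = 1764$ ($w = \left(4 \left(-3\right)^{2} + 6\right)^{2} = \left(4 \cdot 9 + 6\right)^{2} = \left(36 + 6\right)^{2} = 42^{2} = 1764$)
$M = -55$ ($M = \left(-11\right) 5 = -55$)
$w M = 1764 \left(-55\right) = -97020$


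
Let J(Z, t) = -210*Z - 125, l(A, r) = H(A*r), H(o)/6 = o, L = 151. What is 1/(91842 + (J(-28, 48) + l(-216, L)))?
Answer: -1/98099 ≈ -1.0194e-5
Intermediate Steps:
H(o) = 6*o
l(A, r) = 6*A*r (l(A, r) = 6*(A*r) = 6*A*r)
J(Z, t) = -125 - 210*Z
1/(91842 + (J(-28, 48) + l(-216, L))) = 1/(91842 + ((-125 - 210*(-28)) + 6*(-216)*151)) = 1/(91842 + ((-125 + 5880) - 195696)) = 1/(91842 + (5755 - 195696)) = 1/(91842 - 189941) = 1/(-98099) = -1/98099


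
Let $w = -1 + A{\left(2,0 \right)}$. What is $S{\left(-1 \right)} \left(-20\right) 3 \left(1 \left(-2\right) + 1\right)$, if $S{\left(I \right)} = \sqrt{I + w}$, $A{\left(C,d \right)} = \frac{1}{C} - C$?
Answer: $30 i \sqrt{14} \approx 112.25 i$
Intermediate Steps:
$w = - \frac{5}{2}$ ($w = -1 + \left(\frac{1}{2} - 2\right) = -1 - \frac{3}{2} = - \frac{5}{2} \approx -2.5$)
$S{\left(I \right)} = \sqrt{- \frac{5}{2} + I}$ ($S{\left(I \right)} = \sqrt{I - \frac{5}{2}} = \sqrt{- \frac{5}{2} + I}$)
$S{\left(-1 \right)} \left(-20\right) 3 \left(1 \left(-2\right) + 1\right) = \frac{\sqrt{-10 + 4 \left(-1\right)}}{2} \left(-20\right) 3 \left(1 \left(-2\right) + 1\right) = \frac{\sqrt{-10 - 4}}{2} \left(-20\right) 3 \left(-2 + 1\right) = \frac{\sqrt{-14}}{2} \left(-20\right) 3 \left(-1\right) = \frac{i \sqrt{14}}{2} \left(-20\right) \left(-3\right) = - 10 i \sqrt{14} \left(-3\right) = 30 i \sqrt{14}$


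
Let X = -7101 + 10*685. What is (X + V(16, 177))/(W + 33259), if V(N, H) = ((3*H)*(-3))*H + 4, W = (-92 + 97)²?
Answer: -70552/8321 ≈ -8.4788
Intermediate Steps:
W = 25 (W = 5² = 25)
X = -251 (X = -7101 + 6850 = -251)
V(N, H) = 4 - 9*H² (V(N, H) = (-9*H)*H + 4 = -9*H² + 4 = 4 - 9*H²)
(X + V(16, 177))/(W + 33259) = (-251 + (4 - 9*177²))/(25 + 33259) = (-251 + (4 - 9*31329))/33284 = (-251 + (4 - 281961))*(1/33284) = (-251 - 281957)*(1/33284) = -282208*1/33284 = -70552/8321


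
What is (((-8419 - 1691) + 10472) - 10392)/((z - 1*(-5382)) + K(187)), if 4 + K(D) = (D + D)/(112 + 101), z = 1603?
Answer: -2136390/1487327 ≈ -1.4364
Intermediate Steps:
K(D) = -4 + 2*D/213 (K(D) = -4 + (D + D)/(112 + 101) = -4 + (2*D)/213 = -4 + (2*D)*(1/213) = -4 + 2*D/213)
(((-8419 - 1691) + 10472) - 10392)/((z - 1*(-5382)) + K(187)) = (((-8419 - 1691) + 10472) - 10392)/((1603 - 1*(-5382)) + (-4 + (2/213)*187)) = ((-10110 + 10472) - 10392)/((1603 + 5382) + (-4 + 374/213)) = (362 - 10392)/(6985 - 478/213) = -10030/1487327/213 = -10030*213/1487327 = -2136390/1487327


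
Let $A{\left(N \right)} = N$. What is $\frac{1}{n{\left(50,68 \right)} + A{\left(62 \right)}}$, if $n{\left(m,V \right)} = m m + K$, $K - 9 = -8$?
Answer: $\frac{1}{2563} \approx 0.00039017$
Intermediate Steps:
$K = 1$ ($K = 9 - 8 = 1$)
$n{\left(m,V \right)} = 1 + m^{2}$ ($n{\left(m,V \right)} = m m + 1 = m^{2} + 1 = 1 + m^{2}$)
$\frac{1}{n{\left(50,68 \right)} + A{\left(62 \right)}} = \frac{1}{\left(1 + 50^{2}\right) + 62} = \frac{1}{\left(1 + 2500\right) + 62} = \frac{1}{2501 + 62} = \frac{1}{2563}$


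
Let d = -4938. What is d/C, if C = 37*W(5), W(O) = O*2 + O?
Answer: -1646/185 ≈ -8.8973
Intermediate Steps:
W(O) = 3*O (W(O) = 2*O + O = 3*O)
C = 555 (C = 37*(3*5) = 37*15 = 555)
d/C = -4938/555 = -4938*1/555 = -1646/185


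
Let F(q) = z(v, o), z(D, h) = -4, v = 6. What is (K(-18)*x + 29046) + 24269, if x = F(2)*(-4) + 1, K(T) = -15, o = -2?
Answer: 53060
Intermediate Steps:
F(q) = -4
x = 17 (x = -4*(-4) + 1 = 16 + 1 = 17)
(K(-18)*x + 29046) + 24269 = (-15*17 + 29046) + 24269 = (-255 + 29046) + 24269 = 28791 + 24269 = 53060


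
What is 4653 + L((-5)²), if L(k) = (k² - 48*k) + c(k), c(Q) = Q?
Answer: 4103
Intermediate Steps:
L(k) = k² - 47*k (L(k) = (k² - 48*k) + k = k² - 47*k)
4653 + L((-5)²) = 4653 + (-5)²*(-47 + (-5)²) = 4653 + 25*(-47 + 25) = 4653 + 25*(-22) = 4653 - 550 = 4103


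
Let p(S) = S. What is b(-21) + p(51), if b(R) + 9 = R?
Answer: 21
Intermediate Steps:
b(R) = -9 + R
b(-21) + p(51) = (-9 - 21) + 51 = -30 + 51 = 21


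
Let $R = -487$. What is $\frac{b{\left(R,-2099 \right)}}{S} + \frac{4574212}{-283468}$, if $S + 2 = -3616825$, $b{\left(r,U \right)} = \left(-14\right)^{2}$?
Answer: $- \frac{4136047256263}{256313679009} \approx -16.137$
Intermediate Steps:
$b{\left(r,U \right)} = 196$
$S = -3616827$ ($S = -2 - 3616825 = -3616827$)
$\frac{b{\left(R,-2099 \right)}}{S} + \frac{4574212}{-283468} = \frac{196}{-3616827} + \frac{4574212}{-283468} = 196 \left(- \frac{1}{3616827}\right) + 4574212 \left(- \frac{1}{283468}\right) = - \frac{196}{3616827} - \frac{1143553}{70867} = - \frac{4136047256263}{256313679009}$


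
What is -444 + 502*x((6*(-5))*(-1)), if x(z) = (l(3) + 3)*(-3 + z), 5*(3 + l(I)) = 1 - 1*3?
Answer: -29328/5 ≈ -5865.6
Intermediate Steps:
l(I) = -17/5 (l(I) = -3 + (1 - 1*3)/5 = -3 + (1 - 3)/5 = -3 + (⅕)*(-2) = -3 - ⅖ = -17/5)
x(z) = 6/5 - 2*z/5 (x(z) = (-17/5 + 3)*(-3 + z) = -2*(-3 + z)/5 = 6/5 - 2*z/5)
-444 + 502*x((6*(-5))*(-1)) = -444 + 502*(6/5 - 2*6*(-5)*(-1)/5) = -444 + 502*(6/5 - (-12)*(-1)) = -444 + 502*(6/5 - ⅖*30) = -444 + 502*(6/5 - 12) = -444 + 502*(-54/5) = -444 - 27108/5 = -29328/5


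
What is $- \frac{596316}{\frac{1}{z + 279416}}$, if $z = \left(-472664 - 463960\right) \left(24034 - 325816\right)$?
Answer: $-168552619324573344$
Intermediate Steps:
$z = 282656263968$ ($z = \left(-936624\right) \left(-301782\right) = 282656263968$)
$- \frac{596316}{\frac{1}{z + 279416}} = - \frac{596316}{\frac{1}{282656263968 + 279416}} = - \frac{596316}{\frac{1}{282656543384}} = - 596316 \frac{1}{\frac{1}{282656543384}} = \left(-596316\right) 282656543384 = -168552619324573344$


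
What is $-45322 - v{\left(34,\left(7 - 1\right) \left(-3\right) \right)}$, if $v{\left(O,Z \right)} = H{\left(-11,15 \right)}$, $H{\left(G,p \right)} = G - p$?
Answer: $-45296$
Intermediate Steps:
$v{\left(O,Z \right)} = -26$ ($v{\left(O,Z \right)} = -11 - 15 = -26$)
$-45322 - v{\left(34,\left(7 - 1\right) \left(-3\right) \right)} = -45322 - -26 = -45322 + 26 = -45296$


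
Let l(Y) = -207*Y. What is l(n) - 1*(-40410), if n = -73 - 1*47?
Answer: 65250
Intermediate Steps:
n = -120 (n = -73 - 47 = -120)
l(n) - 1*(-40410) = -207*(-120) - 1*(-40410) = 24840 + 40410 = 65250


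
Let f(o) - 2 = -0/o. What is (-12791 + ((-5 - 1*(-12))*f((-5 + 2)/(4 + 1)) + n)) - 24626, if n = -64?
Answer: -37467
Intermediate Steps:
f(o) = 2 (f(o) = 2 - 0/o = 2 - 1*0 = 2 + 0 = 2)
(-12791 + ((-5 - 1*(-12))*f((-5 + 2)/(4 + 1)) + n)) - 24626 = (-12791 + ((-5 - 1*(-12))*2 - 64)) - 24626 = (-12791 + ((-5 + 12)*2 - 64)) - 24626 = (-12791 + (7*2 - 64)) - 24626 = (-12791 + (14 - 64)) - 24626 = (-12791 - 50) - 24626 = -12841 - 24626 = -37467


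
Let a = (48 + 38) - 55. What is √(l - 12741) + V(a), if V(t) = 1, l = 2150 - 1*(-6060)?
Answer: 1 + I*√4531 ≈ 1.0 + 67.313*I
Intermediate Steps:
l = 8210 (l = 2150 + 6060 = 8210)
a = 31 (a = 86 - 55 = 31)
√(l - 12741) + V(a) = √(8210 - 12741) + 1 = √(-4531) + 1 = I*√4531 + 1 = 1 + I*√4531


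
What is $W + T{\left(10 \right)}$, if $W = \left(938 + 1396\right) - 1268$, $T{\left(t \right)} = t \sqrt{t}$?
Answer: $1066 + 10 \sqrt{10} \approx 1097.6$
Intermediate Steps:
$T{\left(t \right)} = t^{\frac{3}{2}}$
$W = 1066$ ($W = 2334 - 1268 = 1066$)
$W + T{\left(10 \right)} = 1066 + 10^{\frac{3}{2}} = 1066 + 10 \sqrt{10}$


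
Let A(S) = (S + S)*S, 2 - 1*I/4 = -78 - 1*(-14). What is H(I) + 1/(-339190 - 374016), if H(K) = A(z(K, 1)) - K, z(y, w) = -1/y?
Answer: -3280701615637/12426901344 ≈ -264.00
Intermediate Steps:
I = 264 (I = 8 - 4*(-78 - 1*(-14)) = 8 - 4*(-78 + 14) = 8 - 4*(-64) = 8 + 256 = 264)
A(S) = 2*S² (A(S) = (2*S)*S = 2*S²)
H(K) = -K + 2/K² (H(K) = 2*(-1/K)² - K = 2/K² - K = -K + 2/K²)
H(I) + 1/(-339190 - 374016) = (-1*264 + 2/264²) + 1/(-339190 - 374016) = (-264 + 2*(1/69696)) + 1/(-713206) = (-264 + 1/34848) - 1/713206 = -9199871/34848 - 1/713206 = -3280701615637/12426901344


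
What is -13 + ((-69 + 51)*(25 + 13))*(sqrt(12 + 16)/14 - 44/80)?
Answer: 1816/5 - 684*sqrt(7)/7 ≈ 104.67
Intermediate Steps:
-13 + ((-69 + 51)*(25 + 13))*(sqrt(12 + 16)/14 - 44/80) = -13 + (-18*38)*(sqrt(28)*(1/14) - 44*1/80) = -13 - 684*((2*sqrt(7))*(1/14) - 11/20) = -13 - 684*(sqrt(7)/7 - 11/20) = -13 - 684*(-11/20 + sqrt(7)/7) = -13 + (1881/5 - 684*sqrt(7)/7) = 1816/5 - 684*sqrt(7)/7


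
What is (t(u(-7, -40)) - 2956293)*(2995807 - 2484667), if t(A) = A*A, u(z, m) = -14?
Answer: -1510979420580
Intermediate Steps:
t(A) = A²
(t(u(-7, -40)) - 2956293)*(2995807 - 2484667) = ((-14)² - 2956293)*(2995807 - 2484667) = (196 - 2956293)*511140 = -2956097*511140 = -1510979420580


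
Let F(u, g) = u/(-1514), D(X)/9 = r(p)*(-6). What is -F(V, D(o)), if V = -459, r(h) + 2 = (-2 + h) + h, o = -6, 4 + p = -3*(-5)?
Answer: -459/1514 ≈ -0.30317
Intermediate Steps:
p = 11 (p = -4 - 3*(-5) = -4 + 15 = 11)
r(h) = -4 + 2*h (r(h) = -2 + ((-2 + h) + h) = -2 + (-2 + 2*h) = -4 + 2*h)
D(X) = -972 (D(X) = 9*((-4 + 2*11)*(-6)) = 9*((-4 + 22)*(-6)) = 9*(18*(-6)) = 9*(-108) = -972)
F(u, g) = -u/1514 (F(u, g) = u*(-1/1514) = -u/1514)
-F(V, D(o)) = -(-1)*(-459)/1514 = -1*459/1514 = -459/1514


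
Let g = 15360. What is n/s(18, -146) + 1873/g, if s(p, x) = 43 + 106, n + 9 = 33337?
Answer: 512197157/2288640 ≈ 223.80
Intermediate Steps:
n = 33328 (n = -9 + 33337 = 33328)
s(p, x) = 149
n/s(18, -146) + 1873/g = 33328/149 + 1873/15360 = 512197157/2288640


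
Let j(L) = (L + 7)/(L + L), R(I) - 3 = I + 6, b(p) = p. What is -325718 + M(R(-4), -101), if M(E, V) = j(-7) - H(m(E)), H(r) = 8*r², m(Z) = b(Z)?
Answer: -325918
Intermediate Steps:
R(I) = 9 + I (R(I) = 3 + (I + 6) = 3 + (6 + I) = 9 + I)
m(Z) = Z
j(L) = (7 + L)/(2*L) (j(L) = (7 + L)/((2*L)) = (7 + L)*(1/(2*L)) = (7 + L)/(2*L))
M(E, V) = -8*E² (M(E, V) = (½)*(7 - 7)/(-7) - 8*E² = (½)*(-⅐)*0 - 8*E² = 0 - 8*E² = -8*E²)
-325718 + M(R(-4), -101) = -325718 - 8*(9 - 4)² = -325718 - 8*5² = -325718 - 8*25 = -325718 - 200 = -325918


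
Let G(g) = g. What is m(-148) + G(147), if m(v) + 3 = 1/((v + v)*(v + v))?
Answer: 12616705/87616 ≈ 144.00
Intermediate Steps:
m(v) = -3 + 1/(4*v²) (m(v) = -3 + 1/((v + v)*(v + v)) = -3 + 1/((2*v)*(2*v)) = -3 + 1/(4*v²))
m(-148) + G(147) = (-3 + (¼)/(-148)²) + 147 = (-3 + (¼)*(1/21904)) + 147 = (-3 + 1/87616) + 147 = -262847/87616 + 147 = 12616705/87616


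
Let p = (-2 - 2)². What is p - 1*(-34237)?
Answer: 34253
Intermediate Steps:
p = 16 (p = (-4)² = 16)
p - 1*(-34237) = 16 - 1*(-34237) = 16 + 34237 = 34253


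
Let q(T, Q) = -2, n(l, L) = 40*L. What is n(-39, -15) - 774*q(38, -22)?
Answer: 948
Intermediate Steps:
n(-39, -15) - 774*q(38, -22) = 40*(-15) - 774*(-2) = -600 + 1548 = 948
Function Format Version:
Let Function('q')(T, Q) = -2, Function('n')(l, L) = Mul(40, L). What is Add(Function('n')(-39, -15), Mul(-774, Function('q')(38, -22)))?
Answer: 948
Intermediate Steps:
Add(Function('n')(-39, -15), Mul(-774, Function('q')(38, -22))) = Add(Mul(40, -15), Mul(-774, -2)) = Add(-600, 1548) = 948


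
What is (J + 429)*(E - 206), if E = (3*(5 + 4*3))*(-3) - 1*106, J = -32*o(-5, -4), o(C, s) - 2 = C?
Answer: -244125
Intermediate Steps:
o(C, s) = 2 + C
J = 96 (J = -32*(2 - 5) = -32*(-3) = 96)
E = -259 (E = (3*(5 + 12))*(-3) - 106 = (3*17)*(-3) - 106 = 51*(-3) - 106 = -153 - 106 = -259)
(J + 429)*(E - 206) = (96 + 429)*(-259 - 206) = 525*(-465) = -244125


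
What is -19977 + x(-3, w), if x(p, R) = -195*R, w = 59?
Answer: -31482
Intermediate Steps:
-19977 + x(-3, w) = -19977 - 195*59 = -19977 - 11505 = -31482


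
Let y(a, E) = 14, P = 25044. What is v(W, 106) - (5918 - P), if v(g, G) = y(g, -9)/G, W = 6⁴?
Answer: 1013685/53 ≈ 19126.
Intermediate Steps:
W = 1296
v(g, G) = 14/G
v(W, 106) - (5918 - P) = 14/106 - (5918 - 1*25044) = 14*(1/106) - (5918 - 25044) = 7/53 - 1*(-19126) = 7/53 + 19126 = 1013685/53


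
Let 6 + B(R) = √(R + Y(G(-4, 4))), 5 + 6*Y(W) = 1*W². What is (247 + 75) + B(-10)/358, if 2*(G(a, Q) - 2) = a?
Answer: 57635/179 + I*√390/2148 ≈ 321.98 + 0.0091939*I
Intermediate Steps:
G(a, Q) = 2 + a/2
Y(W) = -⅚ + W²/6 (Y(W) = -⅚ + (1*W²)/6 = -⅚ + W²/6)
B(R) = -6 + √(-⅚ + R) (B(R) = -6 + √(R + (-⅚ + (2 + (½)*(-4))²/6)) = -6 + √(R + (-⅚ + (2 - 2)²/6)) = -6 + √(R + (-⅚ + (⅙)*0²)) = -6 + √(R + (-⅚ + (⅙)*0)) = -6 + √(R + (-⅚ + 0)) = -6 + √(R - ⅚) = -6 + √(-⅚ + R))
(247 + 75) + B(-10)/358 = (247 + 75) + (-6 + √(-30 + 36*(-10))/6)/358 = 322 + (-6 + √(-30 - 360)/6)*(1/358) = 322 + (-6 + √(-390)/6)*(1/358) = 322 + (-6 + (I*√390)/6)*(1/358) = 322 + (-6 + I*√390/6)*(1/358) = 322 + (-3/179 + I*√390/2148) = 57635/179 + I*√390/2148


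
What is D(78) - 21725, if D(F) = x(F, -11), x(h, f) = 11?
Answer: -21714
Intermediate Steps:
D(F) = 11
D(78) - 21725 = 11 - 21725 = -21714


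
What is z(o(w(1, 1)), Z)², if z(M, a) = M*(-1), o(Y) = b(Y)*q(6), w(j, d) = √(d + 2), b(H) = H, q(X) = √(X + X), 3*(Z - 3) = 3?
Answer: 36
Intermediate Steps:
Z = 4 (Z = 3 + (⅓)*3 = 3 + 1 = 4)
q(X) = √2*√X (q(X) = √(2*X) = √2*√X)
w(j, d) = √(2 + d)
o(Y) = 2*Y*√3 (o(Y) = Y*(√2*√6) = Y*(2*√3) = 2*Y*√3)
z(M, a) = -M
z(o(w(1, 1)), Z)² = (-2*√(2 + 1)*√3)² = (-2*√3*√3)² = (-1*6)² = (-6)² = 36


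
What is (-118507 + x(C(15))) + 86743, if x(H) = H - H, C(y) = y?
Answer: -31764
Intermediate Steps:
x(H) = 0
(-118507 + x(C(15))) + 86743 = (-118507 + 0) + 86743 = -118507 + 86743 = -31764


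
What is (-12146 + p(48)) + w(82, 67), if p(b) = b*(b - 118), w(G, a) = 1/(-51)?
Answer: -790807/51 ≈ -15506.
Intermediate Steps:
w(G, a) = -1/51
p(b) = b*(-118 + b)
(-12146 + p(48)) + w(82, 67) = (-12146 + 48*(-118 + 48)) - 1/51 = (-12146 + 48*(-70)) - 1/51 = (-12146 - 3360) - 1/51 = -15506 - 1/51 = -790807/51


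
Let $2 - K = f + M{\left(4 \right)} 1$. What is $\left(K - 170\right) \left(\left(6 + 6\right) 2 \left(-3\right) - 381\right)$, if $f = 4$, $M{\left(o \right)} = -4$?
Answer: $76104$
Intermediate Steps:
$K = 2$ ($K = 2 - \left(4 - 4\right) = 2 - 0 = 2 + 0 = 2$)
$\left(K - 170\right) \left(\left(6 + 6\right) 2 \left(-3\right) - 381\right) = \left(2 - 170\right) \left(\left(6 + 6\right) 2 \left(-3\right) - 381\right) = - 168 \left(12 \cdot 2 \left(-3\right) - 381\right) = - 168 \left(24 \left(-3\right) - 381\right) = - 168 \left(-72 - 381\right) = \left(-168\right) \left(-453\right) = 76104$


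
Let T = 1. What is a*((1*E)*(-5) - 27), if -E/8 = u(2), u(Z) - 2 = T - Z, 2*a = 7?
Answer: 91/2 ≈ 45.500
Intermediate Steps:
a = 7/2 (a = (1/2)*7 = 7/2 ≈ 3.5000)
u(Z) = 3 - Z (u(Z) = 2 + (1 - Z) = 3 - Z)
E = -8 (E = -8*(3 - 1*2) = -8*(3 - 2) = -8*1 = -8)
a*((1*E)*(-5) - 27) = 7*((1*(-8))*(-5) - 27)/2 = 7*(-8*(-5) - 27)/2 = 7*(40 - 27)/2 = (7/2)*13 = 91/2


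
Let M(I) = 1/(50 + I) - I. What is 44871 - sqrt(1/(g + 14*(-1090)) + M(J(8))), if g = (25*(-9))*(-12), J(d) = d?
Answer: 44871 - I*sqrt(66193084785)/91060 ≈ 44871.0 - 2.8254*I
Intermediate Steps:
g = 2700 (g = -225*(-12) = 2700)
44871 - sqrt(1/(g + 14*(-1090)) + M(J(8))) = 44871 - sqrt(1/(2700 + 14*(-1090)) + (1 - 1*8**2 - 50*8)/(50 + 8)) = 44871 - sqrt(1/(2700 - 15260) + (1 - 1*64 - 400)/58) = 44871 - sqrt(1/(-12560) + (1 - 64 - 400)/58) = 44871 - sqrt(-1/12560 + (1/58)*(-463)) = 44871 - sqrt(-1/12560 - 463/58) = 44871 - sqrt(-2907669/364240) = 44871 - I*sqrt(66193084785)/91060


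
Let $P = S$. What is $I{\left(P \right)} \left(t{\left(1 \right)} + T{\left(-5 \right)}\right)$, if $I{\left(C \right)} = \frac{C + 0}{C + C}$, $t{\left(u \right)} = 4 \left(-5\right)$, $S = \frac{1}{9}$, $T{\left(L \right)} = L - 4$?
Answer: $- \frac{29}{2} \approx -14.5$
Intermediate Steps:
$T{\left(L \right)} = -4 + L$ ($T{\left(L \right)} = L - 4 = -4 + L$)
$S = \frac{1}{9} \approx 0.11111$
$P = \frac{1}{9} \approx 0.11111$
$t{\left(u \right)} = -20$
$I{\left(C \right)} = \frac{1}{2}$ ($I{\left(C \right)} = \frac{C}{2 C} = C \frac{1}{2 C} = \frac{1}{2}$)
$I{\left(P \right)} \left(t{\left(1 \right)} + T{\left(-5 \right)}\right) = \frac{-20 - 9}{2} = \frac{1}{2} \left(-29\right) = - \frac{29}{2}$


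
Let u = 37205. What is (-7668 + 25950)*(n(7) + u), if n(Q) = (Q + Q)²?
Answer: 683765082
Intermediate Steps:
n(Q) = 4*Q² (n(Q) = (2*Q)² = 4*Q²)
(-7668 + 25950)*(n(7) + u) = (-7668 + 25950)*(4*7² + 37205) = 18282*(4*49 + 37205) = 18282*(196 + 37205) = 18282*37401 = 683765082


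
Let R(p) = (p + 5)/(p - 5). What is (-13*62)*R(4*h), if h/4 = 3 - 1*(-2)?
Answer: -13702/15 ≈ -913.47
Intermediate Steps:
h = 20 (h = 4*(3 - 1*(-2)) = 4*(3 + 2) = 4*5 = 20)
R(p) = (5 + p)/(-5 + p)
(-13*62)*R(4*h) = (-13*62)*((5 + 4*20)/(-5 + 4*20)) = -806*(5 + 80)/(-5 + 80) = -806*85/75 = -806*17/15 = -13702/15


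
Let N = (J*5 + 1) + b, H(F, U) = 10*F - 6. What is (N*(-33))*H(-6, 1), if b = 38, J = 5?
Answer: 139392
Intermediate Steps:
H(F, U) = -6 + 10*F
N = 64 (N = (5*5 + 1) + 38 = (25 + 1) + 38 = 26 + 38 = 64)
(N*(-33))*H(-6, 1) = (64*(-33))*(-6 + 10*(-6)) = -2112*(-6 - 60) = -2112*(-66) = 139392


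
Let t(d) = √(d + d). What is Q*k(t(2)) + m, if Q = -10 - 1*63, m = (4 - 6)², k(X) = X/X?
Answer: -69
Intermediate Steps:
t(d) = √2*√d (t(d) = √(2*d) = √2*√d)
k(X) = 1
m = 4 (m = (-2)² = 4)
Q = -73 (Q = -10 - 63 = -73)
Q*k(t(2)) + m = -73*1 + 4 = -73 + 4 = -69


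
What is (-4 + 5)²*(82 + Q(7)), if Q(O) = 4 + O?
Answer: 93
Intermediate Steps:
(-4 + 5)²*(82 + Q(7)) = (-4 + 5)²*(82 + (4 + 7)) = 1²*(82 + 11) = 1*93 = 93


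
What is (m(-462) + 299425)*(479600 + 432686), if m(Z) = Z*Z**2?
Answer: -89688390283058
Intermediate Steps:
m(Z) = Z**3
(m(-462) + 299425)*(479600 + 432686) = ((-462)**3 + 299425)*(479600 + 432686) = (-98611128 + 299425)*912286 = -98311703*912286 = -89688390283058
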